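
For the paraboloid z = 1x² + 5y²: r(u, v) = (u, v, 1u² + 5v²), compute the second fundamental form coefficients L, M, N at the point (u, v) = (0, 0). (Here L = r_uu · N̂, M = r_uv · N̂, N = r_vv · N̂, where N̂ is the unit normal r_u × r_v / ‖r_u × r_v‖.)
L = 2;  M = 0;  N = 10

Compute the unit normal N̂(u, v) = (-2*u/sqrt(4*u^2 + 100*v^2 + 1), -10*v/sqrt(4*u^2 + 100*v^2 + 1), 1/sqrt(4*u^2 + 100*v^2 + 1)), and the second partials r_uu, r_uv, r_vv. Take dot products:
  L(u, v) = r_uu · N̂ = 2/sqrt(4*u^2 + 100*v^2 + 1),
  M(u, v) = r_uv · N̂ = 0,
  N(u, v) = r_vv · N̂ = 10/sqrt(4*u^2 + 100*v^2 + 1).
Evaluating at (u, v) = (0, 0):
  L = 2, M = 0, N = 10.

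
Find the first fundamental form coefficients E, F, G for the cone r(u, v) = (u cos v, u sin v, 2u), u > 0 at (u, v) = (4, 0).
E = 5;  F = 0;  G = 16

Partials: r_u = (cos(v), sin(v), 2), r_v = (-u*sin(v), u*cos(v), 0). As functions of (u, v):
  E = r_u · r_u = 5,
  F = r_u · r_v = 0,
  G = r_v · r_v = u^2.
Evaluating at (u, v) = (4, 0): E = 5, F = 0, G = 16.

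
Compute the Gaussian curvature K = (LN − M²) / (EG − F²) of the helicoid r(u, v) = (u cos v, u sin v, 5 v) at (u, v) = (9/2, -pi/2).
K = -400/32761

Coefficients of the first fundamental form: E = 1, F = 0, G = u^2 + 25.
Coefficients of the second fundamental form: L = 0, M = -5/sqrt(u^2 + 25), N = 0.
Assemble K = (LN − M²)/(EG − F²) = -25/(u^2 + 25)^2. At (u, v) = (9/2, -pi/2): K = -400/32761.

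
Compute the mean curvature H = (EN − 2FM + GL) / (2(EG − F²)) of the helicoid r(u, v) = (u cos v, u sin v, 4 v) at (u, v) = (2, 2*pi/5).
H = 0

With E = 1, F = 0, G = u^2 + 16, L = 0, M = -4/sqrt(u^2 + 16), N = 0, assemble
  H = (EN − 2FM + GL) / (2(EG − F²)) = 0.
At (u, v) = (2, 2*pi/5): H = 0.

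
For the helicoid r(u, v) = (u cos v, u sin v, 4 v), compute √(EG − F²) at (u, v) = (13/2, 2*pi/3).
√(EG − F²)|_{(13/2, 2*pi/3)} = sqrt(233)/2

E = 1, F = 0, G = u^2 + 16; EG − F² = u^2 + 16; √(EG − F²) = sqrt(u^2 + 16). At the given point: sqrt(233)/2.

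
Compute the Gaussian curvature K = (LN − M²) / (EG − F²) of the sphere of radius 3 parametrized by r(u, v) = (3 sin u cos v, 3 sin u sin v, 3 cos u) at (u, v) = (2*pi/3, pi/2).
K = 1/9

Coefficients of the first fundamental form: E = 9, F = 0, G = 9*sin(u)^2.
Coefficients of the second fundamental form: L = -3*sin(u)/Abs(sin(u)), M = 0, N = -3*sin(u)^3/Abs(sin(u)).
Assemble K = (LN − M²)/(EG − F²) = 1/9. At (u, v) = (2*pi/3, pi/2): K = 1/9.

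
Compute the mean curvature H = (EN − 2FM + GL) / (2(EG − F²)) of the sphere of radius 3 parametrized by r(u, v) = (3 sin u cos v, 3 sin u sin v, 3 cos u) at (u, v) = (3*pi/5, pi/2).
H = -1/3

With E = 9, F = 0, G = 9*sin(u)^2, L = -3*sin(u)/Abs(sin(u)), M = 0, N = -3*sin(u)^3/Abs(sin(u)), assemble
  H = (EN − 2FM + GL) / (2(EG − F²)) = -sin(u)/(3*Abs(sin(u))).
At (u, v) = (3*pi/5, pi/2): H = -1/3.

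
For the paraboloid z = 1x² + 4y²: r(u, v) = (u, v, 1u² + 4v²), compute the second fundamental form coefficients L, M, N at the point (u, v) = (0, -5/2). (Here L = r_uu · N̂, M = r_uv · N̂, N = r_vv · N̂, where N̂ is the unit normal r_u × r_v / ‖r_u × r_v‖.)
L = 2*sqrt(401)/401;  M = 0;  N = 8*sqrt(401)/401

Compute the unit normal N̂(u, v) = (-2*u/sqrt(4*u^2 + 64*v^2 + 1), -8*v/sqrt(4*u^2 + 64*v^2 + 1), 1/sqrt(4*u^2 + 64*v^2 + 1)), and the second partials r_uu, r_uv, r_vv. Take dot products:
  L(u, v) = r_uu · N̂ = 2/sqrt(4*u^2 + 64*v^2 + 1),
  M(u, v) = r_uv · N̂ = 0,
  N(u, v) = r_vv · N̂ = 8/sqrt(4*u^2 + 64*v^2 + 1).
Evaluating at (u, v) = (0, -5/2):
  L = 2*sqrt(401)/401, M = 0, N = 8*sqrt(401)/401.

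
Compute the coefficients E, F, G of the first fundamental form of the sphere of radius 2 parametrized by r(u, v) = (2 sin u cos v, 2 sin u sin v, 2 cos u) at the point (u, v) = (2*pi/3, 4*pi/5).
E = 4;  F = 0;  G = 3

Partials: r_u = (2*cos(u)*cos(v), 2*sin(v)*cos(u), -2*sin(u)), r_v = (-2*sin(u)*sin(v), 2*sin(u)*cos(v), 0). As functions of (u, v):
  E = r_u · r_u = 4,
  F = r_u · r_v = 0,
  G = r_v · r_v = 4*sin(u)^2.
Evaluating at (u, v) = (2*pi/3, 4*pi/5): E = 4, F = 0, G = 3.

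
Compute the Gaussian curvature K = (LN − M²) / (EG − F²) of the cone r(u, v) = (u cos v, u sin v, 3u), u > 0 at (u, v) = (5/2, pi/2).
K = 0

Coefficients of the first fundamental form: E = 10, F = 0, G = u^2.
Coefficients of the second fundamental form: L = 0, M = 0, N = 3*sqrt(10)*u^2/(10*Abs(u)).
Assemble K = (LN − M²)/(EG − F²) = 0. At (u, v) = (5/2, pi/2): K = 0.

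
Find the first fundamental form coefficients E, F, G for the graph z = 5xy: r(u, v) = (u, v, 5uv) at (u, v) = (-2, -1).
E = 26;  F = 50;  G = 101

Partials: r_u = (1, 0, 5*v), r_v = (0, 1, 5*u). As functions of (u, v):
  E = r_u · r_u = 25*v^2 + 1,
  F = r_u · r_v = 25*u*v,
  G = r_v · r_v = 25*u^2 + 1.
Evaluating at (u, v) = (-2, -1): E = 26, F = 50, G = 101.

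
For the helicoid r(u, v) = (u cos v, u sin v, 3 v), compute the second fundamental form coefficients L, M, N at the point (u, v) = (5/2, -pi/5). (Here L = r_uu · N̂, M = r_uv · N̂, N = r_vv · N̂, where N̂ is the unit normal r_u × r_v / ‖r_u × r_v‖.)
L = 0;  M = -6*sqrt(61)/61;  N = 0

Compute the unit normal N̂(u, v) = (3*sin(v)/sqrt(u^2 + 9), -3*cos(v)/sqrt(u^2 + 9), u/sqrt(u^2 + 9)), and the second partials r_uu, r_uv, r_vv. Take dot products:
  L(u, v) = r_uu · N̂ = 0,
  M(u, v) = r_uv · N̂ = -3/sqrt(u^2 + 9),
  N(u, v) = r_vv · N̂ = 0.
Evaluating at (u, v) = (5/2, -pi/5):
  L = 0, M = -6*sqrt(61)/61, N = 0.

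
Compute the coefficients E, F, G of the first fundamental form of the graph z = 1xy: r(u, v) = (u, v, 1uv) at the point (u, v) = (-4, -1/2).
E = 5/4;  F = 2;  G = 17

Partials: r_u = (1, 0, v), r_v = (0, 1, u). As functions of (u, v):
  E = r_u · r_u = v^2 + 1,
  F = r_u · r_v = u*v,
  G = r_v · r_v = u^2 + 1.
Evaluating at (u, v) = (-4, -1/2): E = 5/4, F = 2, G = 17.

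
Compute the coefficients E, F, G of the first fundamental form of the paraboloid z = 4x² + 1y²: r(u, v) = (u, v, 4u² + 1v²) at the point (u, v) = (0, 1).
E = 1;  F = 0;  G = 5

Partials: r_u = (1, 0, 8*u), r_v = (0, 1, 2*v). As functions of (u, v):
  E = r_u · r_u = 64*u^2 + 1,
  F = r_u · r_v = 16*u*v,
  G = r_v · r_v = 4*v^2 + 1.
Evaluating at (u, v) = (0, 1): E = 1, F = 0, G = 5.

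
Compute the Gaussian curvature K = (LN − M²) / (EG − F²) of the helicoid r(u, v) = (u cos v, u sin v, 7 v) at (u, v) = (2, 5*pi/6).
K = -49/2809

Coefficients of the first fundamental form: E = 1, F = 0, G = u^2 + 49.
Coefficients of the second fundamental form: L = 0, M = -7/sqrt(u^2 + 49), N = 0.
Assemble K = (LN − M²)/(EG − F²) = -49/(u^2 + 49)^2. At (u, v) = (2, 5*pi/6): K = -49/2809.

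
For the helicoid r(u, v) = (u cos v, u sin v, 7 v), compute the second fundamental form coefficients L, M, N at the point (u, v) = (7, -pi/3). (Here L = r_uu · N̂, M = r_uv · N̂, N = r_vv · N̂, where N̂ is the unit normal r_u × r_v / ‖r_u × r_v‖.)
L = 0;  M = -sqrt(2)/2;  N = 0

Compute the unit normal N̂(u, v) = (7*sin(v)/sqrt(u^2 + 49), -7*cos(v)/sqrt(u^2 + 49), u/sqrt(u^2 + 49)), and the second partials r_uu, r_uv, r_vv. Take dot products:
  L(u, v) = r_uu · N̂ = 0,
  M(u, v) = r_uv · N̂ = -7/sqrt(u^2 + 49),
  N(u, v) = r_vv · N̂ = 0.
Evaluating at (u, v) = (7, -pi/3):
  L = 0, M = -sqrt(2)/2, N = 0.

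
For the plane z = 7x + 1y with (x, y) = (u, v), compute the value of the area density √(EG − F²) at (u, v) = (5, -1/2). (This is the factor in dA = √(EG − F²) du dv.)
√(EG − F²)|_{(5, -1/2)} = sqrt(51)

E = 50, F = 7, G = 2, so EG − F² = 51. Taking the positive square root: √(EG − F²) = sqrt(51). At (u, v) = (5, -1/2): sqrt(51).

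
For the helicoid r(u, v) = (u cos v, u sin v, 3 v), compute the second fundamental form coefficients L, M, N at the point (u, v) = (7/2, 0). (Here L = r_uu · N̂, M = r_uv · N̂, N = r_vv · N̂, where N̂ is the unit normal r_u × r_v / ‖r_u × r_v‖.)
L = 0;  M = -6*sqrt(85)/85;  N = 0

Compute the unit normal N̂(u, v) = (3*sin(v)/sqrt(u^2 + 9), -3*cos(v)/sqrt(u^2 + 9), u/sqrt(u^2 + 9)), and the second partials r_uu, r_uv, r_vv. Take dot products:
  L(u, v) = r_uu · N̂ = 0,
  M(u, v) = r_uv · N̂ = -3/sqrt(u^2 + 9),
  N(u, v) = r_vv · N̂ = 0.
Evaluating at (u, v) = (7/2, 0):
  L = 0, M = -6*sqrt(85)/85, N = 0.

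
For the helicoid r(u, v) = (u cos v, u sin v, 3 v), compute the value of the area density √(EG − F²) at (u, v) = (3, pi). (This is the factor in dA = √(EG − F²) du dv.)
√(EG − F²)|_{(3, pi)} = 3*sqrt(2)

E = 1, F = 0, G = u^2 + 9, so EG − F² = u^2 + 9. Taking the positive square root: √(EG − F²) = sqrt(u^2 + 9). At (u, v) = (3, pi): 3*sqrt(2).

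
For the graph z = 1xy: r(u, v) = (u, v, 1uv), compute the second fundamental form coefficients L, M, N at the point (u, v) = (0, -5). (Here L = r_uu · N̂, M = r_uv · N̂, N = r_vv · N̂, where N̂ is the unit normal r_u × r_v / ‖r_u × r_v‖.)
L = 0;  M = sqrt(26)/26;  N = 0

Compute the unit normal N̂(u, v) = (-v/sqrt(u^2 + v^2 + 1), -u/sqrt(u^2 + v^2 + 1), 1/sqrt(u^2 + v^2 + 1)), and the second partials r_uu, r_uv, r_vv. Take dot products:
  L(u, v) = r_uu · N̂ = 0,
  M(u, v) = r_uv · N̂ = 1/sqrt(u^2 + v^2 + 1),
  N(u, v) = r_vv · N̂ = 0.
Evaluating at (u, v) = (0, -5):
  L = 0, M = sqrt(26)/26, N = 0.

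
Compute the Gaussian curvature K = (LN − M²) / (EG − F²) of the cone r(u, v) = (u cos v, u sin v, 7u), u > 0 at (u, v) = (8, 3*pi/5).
K = 0

Coefficients of the first fundamental form: E = 50, F = 0, G = u^2.
Coefficients of the second fundamental form: L = 0, M = 0, N = 7*sqrt(2)*u^2/(10*Abs(u)).
Assemble K = (LN − M²)/(EG − F²) = 0. At (u, v) = (8, 3*pi/5): K = 0.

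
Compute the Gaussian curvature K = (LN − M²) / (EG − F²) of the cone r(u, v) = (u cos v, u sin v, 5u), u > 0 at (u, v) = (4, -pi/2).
K = 0

Coefficients of the first fundamental form: E = 26, F = 0, G = u^2.
Coefficients of the second fundamental form: L = 0, M = 0, N = 5*sqrt(26)*u^2/(26*Abs(u)).
Assemble K = (LN − M²)/(EG − F²) = 0. At (u, v) = (4, -pi/2): K = 0.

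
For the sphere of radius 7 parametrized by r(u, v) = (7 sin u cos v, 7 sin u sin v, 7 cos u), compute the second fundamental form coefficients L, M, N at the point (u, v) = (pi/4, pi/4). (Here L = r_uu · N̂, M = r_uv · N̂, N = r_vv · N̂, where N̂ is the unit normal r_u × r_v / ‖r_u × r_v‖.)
L = -7;  M = 0;  N = -7/2

Compute the unit normal N̂(u, v) = (sin(u)^2*cos(v)/Abs(sin(u)), sin(u)^2*sin(v)/Abs(sin(u)), sin(2*u)/(2*Abs(sin(u)))), and the second partials r_uu, r_uv, r_vv. Take dot products:
  L(u, v) = r_uu · N̂ = -7*sin(u)/Abs(sin(u)),
  M(u, v) = r_uv · N̂ = 0,
  N(u, v) = r_vv · N̂ = -7*sin(u)^3/Abs(sin(u)).
Evaluating at (u, v) = (pi/4, pi/4):
  L = -7, M = 0, N = -7/2.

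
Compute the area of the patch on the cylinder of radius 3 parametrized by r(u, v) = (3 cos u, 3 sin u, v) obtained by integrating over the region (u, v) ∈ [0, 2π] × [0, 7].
Area = 42*pi

Area = ∫∫ √(EG − F²) du dv with √(EG − F²) = 3. Integrating over [0, 2π] × [0, 7] gives 42*pi.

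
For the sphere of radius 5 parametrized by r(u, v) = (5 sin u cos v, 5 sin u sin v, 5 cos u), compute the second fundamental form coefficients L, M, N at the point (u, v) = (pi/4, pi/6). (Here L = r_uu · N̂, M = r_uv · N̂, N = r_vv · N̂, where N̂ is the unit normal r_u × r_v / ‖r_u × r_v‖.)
L = -5;  M = 0;  N = -5/2

Compute the unit normal N̂(u, v) = (sin(u)^2*cos(v)/Abs(sin(u)), sin(u)^2*sin(v)/Abs(sin(u)), sin(2*u)/(2*Abs(sin(u)))), and the second partials r_uu, r_uv, r_vv. Take dot products:
  L(u, v) = r_uu · N̂ = -5*sin(u)/Abs(sin(u)),
  M(u, v) = r_uv · N̂ = 0,
  N(u, v) = r_vv · N̂ = -5*sin(u)^3/Abs(sin(u)).
Evaluating at (u, v) = (pi/4, pi/6):
  L = -5, M = 0, N = -5/2.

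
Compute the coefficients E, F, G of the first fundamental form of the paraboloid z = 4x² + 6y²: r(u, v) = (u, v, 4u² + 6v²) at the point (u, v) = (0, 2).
E = 1;  F = 0;  G = 577

Partials: r_u = (1, 0, 8*u), r_v = (0, 1, 12*v). As functions of (u, v):
  E = r_u · r_u = 64*u^2 + 1,
  F = r_u · r_v = 96*u*v,
  G = r_v · r_v = 144*v^2 + 1.
Evaluating at (u, v) = (0, 2): E = 1, F = 0, G = 577.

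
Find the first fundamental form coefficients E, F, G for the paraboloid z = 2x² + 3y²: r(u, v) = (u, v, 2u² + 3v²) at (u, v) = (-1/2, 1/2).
E = 5;  F = -6;  G = 10

Partials: r_u = (1, 0, 4*u), r_v = (0, 1, 6*v). As functions of (u, v):
  E = r_u · r_u = 16*u^2 + 1,
  F = r_u · r_v = 24*u*v,
  G = r_v · r_v = 36*v^2 + 1.
Evaluating at (u, v) = (-1/2, 1/2): E = 5, F = -6, G = 10.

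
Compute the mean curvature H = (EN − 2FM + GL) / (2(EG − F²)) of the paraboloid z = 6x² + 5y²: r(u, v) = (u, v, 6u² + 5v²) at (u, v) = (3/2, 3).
H = 7031/42875

With E = 144*u^2 + 1, F = 120*u*v, G = 100*v^2 + 1, L = 12/sqrt(144*u^2 + 100*v^2 + 1), M = 0, N = 10/sqrt(144*u^2 + 100*v^2 + 1), assemble
  H = (EN − 2FM + GL) / (2(EG − F²)) = (720*u^2 + 600*v^2 + 11)/(144*u^2 + 100*v^2 + 1)^(3/2).
At (u, v) = (3/2, 3): H = 7031/42875.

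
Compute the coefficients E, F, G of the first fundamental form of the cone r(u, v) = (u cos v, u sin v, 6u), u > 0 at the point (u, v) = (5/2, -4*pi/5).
E = 37;  F = 0;  G = 25/4

Partials: r_u = (cos(v), sin(v), 6), r_v = (-u*sin(v), u*cos(v), 0). As functions of (u, v):
  E = r_u · r_u = 37,
  F = r_u · r_v = 0,
  G = r_v · r_v = u^2.
Evaluating at (u, v) = (5/2, -4*pi/5): E = 37, F = 0, G = 25/4.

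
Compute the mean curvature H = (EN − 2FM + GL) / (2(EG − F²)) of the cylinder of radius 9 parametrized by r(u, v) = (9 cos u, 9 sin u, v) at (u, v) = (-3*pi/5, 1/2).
H = -1/18

With E = 81, F = 0, G = 1, L = -9, M = 0, N = 0, assemble
  H = (EN − 2FM + GL) / (2(EG − F²)) = -1/18.
At (u, v) = (-3*pi/5, 1/2): H = -1/18.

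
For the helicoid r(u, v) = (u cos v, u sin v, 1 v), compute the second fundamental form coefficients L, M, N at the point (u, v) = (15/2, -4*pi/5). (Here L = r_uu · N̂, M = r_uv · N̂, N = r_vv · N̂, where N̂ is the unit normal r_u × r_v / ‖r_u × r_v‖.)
L = 0;  M = -2*sqrt(229)/229;  N = 0

Compute the unit normal N̂(u, v) = (sin(v)/sqrt(u^2 + 1), -cos(v)/sqrt(u^2 + 1), u/sqrt(u^2 + 1)), and the second partials r_uu, r_uv, r_vv. Take dot products:
  L(u, v) = r_uu · N̂ = 0,
  M(u, v) = r_uv · N̂ = -1/sqrt(u^2 + 1),
  N(u, v) = r_vv · N̂ = 0.
Evaluating at (u, v) = (15/2, -4*pi/5):
  L = 0, M = -2*sqrt(229)/229, N = 0.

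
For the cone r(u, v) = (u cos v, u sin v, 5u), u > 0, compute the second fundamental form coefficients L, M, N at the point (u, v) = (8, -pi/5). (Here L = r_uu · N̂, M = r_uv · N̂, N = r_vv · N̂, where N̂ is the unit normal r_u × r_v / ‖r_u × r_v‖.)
L = 0;  M = 0;  N = 20*sqrt(26)/13

Compute the unit normal N̂(u, v) = (-5*sqrt(26)*u*cos(v)/(26*Abs(u)), -5*sqrt(26)*u*sin(v)/(26*Abs(u)), sqrt(26)*u/(26*Abs(u))), and the second partials r_uu, r_uv, r_vv. Take dot products:
  L(u, v) = r_uu · N̂ = 0,
  M(u, v) = r_uv · N̂ = 0,
  N(u, v) = r_vv · N̂ = 5*sqrt(26)*u^2/(26*Abs(u)).
Evaluating at (u, v) = (8, -pi/5):
  L = 0, M = 0, N = 20*sqrt(26)/13.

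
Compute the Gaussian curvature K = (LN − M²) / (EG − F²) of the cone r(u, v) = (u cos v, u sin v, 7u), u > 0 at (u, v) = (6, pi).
K = 0

Coefficients of the first fundamental form: E = 50, F = 0, G = u^2.
Coefficients of the second fundamental form: L = 0, M = 0, N = 7*sqrt(2)*u^2/(10*Abs(u)).
Assemble K = (LN − M²)/(EG − F²) = 0. At (u, v) = (6, pi): K = 0.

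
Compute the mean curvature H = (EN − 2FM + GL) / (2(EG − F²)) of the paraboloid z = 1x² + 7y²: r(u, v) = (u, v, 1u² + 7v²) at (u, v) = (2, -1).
H = 316*sqrt(213)/45369

With E = 4*u^2 + 1, F = 28*u*v, G = 196*v^2 + 1, L = 2/sqrt(4*u^2 + 196*v^2 + 1), M = 0, N = 14/sqrt(4*u^2 + 196*v^2 + 1), assemble
  H = (EN − 2FM + GL) / (2(EG − F²)) = 4*(7*u^2 + 49*v^2 + 2)/(4*u^2 + 196*v^2 + 1)^(3/2).
At (u, v) = (2, -1): H = 316*sqrt(213)/45369.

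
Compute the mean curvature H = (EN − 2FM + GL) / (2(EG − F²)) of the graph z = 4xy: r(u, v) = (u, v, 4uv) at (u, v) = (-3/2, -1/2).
H = -48*sqrt(41)/1681

With E = 16*v^2 + 1, F = 16*u*v, G = 16*u^2 + 1, L = 0, M = 4/sqrt(16*u^2 + 16*v^2 + 1), N = 0, assemble
  H = (EN − 2FM + GL) / (2(EG − F²)) = -64*u*v/(16*u^2 + 16*v^2 + 1)^(3/2).
At (u, v) = (-3/2, -1/2): H = -48*sqrt(41)/1681.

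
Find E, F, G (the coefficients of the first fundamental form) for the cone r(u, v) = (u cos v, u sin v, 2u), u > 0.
E = 5;  F = 0;  G = u^2

Compute partials: r_u = (cos(v), sin(v), 2), r_v = (-u*sin(v), u*cos(v), 0). Then
  E = r_u · r_u = 5,
  F = r_u · r_v = 0,
  G = r_v · r_v = u^2.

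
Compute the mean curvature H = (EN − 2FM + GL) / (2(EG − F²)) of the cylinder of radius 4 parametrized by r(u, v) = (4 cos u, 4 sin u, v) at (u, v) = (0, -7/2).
H = -1/8

With E = 16, F = 0, G = 1, L = -4, M = 0, N = 0, assemble
  H = (EN − 2FM + GL) / (2(EG − F²)) = -1/8.
At (u, v) = (0, -7/2): H = -1/8.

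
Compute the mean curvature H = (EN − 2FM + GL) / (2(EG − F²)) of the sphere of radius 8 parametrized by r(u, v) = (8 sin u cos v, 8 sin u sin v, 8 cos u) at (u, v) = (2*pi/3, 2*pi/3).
H = -1/8

With E = 64, F = 0, G = 64*sin(u)^2, L = -8*sin(u)/Abs(sin(u)), M = 0, N = -8*sin(u)^3/Abs(sin(u)), assemble
  H = (EN − 2FM + GL) / (2(EG − F²)) = -sin(u)/(8*Abs(sin(u))).
At (u, v) = (2*pi/3, 2*pi/3): H = -1/8.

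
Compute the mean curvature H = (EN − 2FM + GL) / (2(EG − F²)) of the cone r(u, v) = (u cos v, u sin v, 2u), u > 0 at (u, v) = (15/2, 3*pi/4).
H = 2*sqrt(5)/75

With E = 5, F = 0, G = u^2, L = 0, M = 0, N = 2*sqrt(5)*u^2/(5*Abs(u)), assemble
  H = (EN − 2FM + GL) / (2(EG − F²)) = sqrt(5)/(5*Abs(u)).
At (u, v) = (15/2, 3*pi/4): H = 2*sqrt(5)/75.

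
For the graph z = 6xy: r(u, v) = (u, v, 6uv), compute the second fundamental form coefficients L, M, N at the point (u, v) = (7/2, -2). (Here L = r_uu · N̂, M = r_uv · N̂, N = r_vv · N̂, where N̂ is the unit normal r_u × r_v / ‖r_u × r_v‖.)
L = 0;  M = 3*sqrt(586)/293;  N = 0

Compute the unit normal N̂(u, v) = (-6*v/sqrt(36*u^2 + 36*v^2 + 1), -6*u/sqrt(36*u^2 + 36*v^2 + 1), 1/sqrt(36*u^2 + 36*v^2 + 1)), and the second partials r_uu, r_uv, r_vv. Take dot products:
  L(u, v) = r_uu · N̂ = 0,
  M(u, v) = r_uv · N̂ = 6/sqrt(36*u^2 + 36*v^2 + 1),
  N(u, v) = r_vv · N̂ = 0.
Evaluating at (u, v) = (7/2, -2):
  L = 0, M = 3*sqrt(586)/293, N = 0.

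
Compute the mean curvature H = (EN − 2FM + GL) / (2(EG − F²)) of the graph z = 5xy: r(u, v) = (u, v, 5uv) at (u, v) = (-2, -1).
H = -125*sqrt(14)/2646

With E = 25*v^2 + 1, F = 25*u*v, G = 25*u^2 + 1, L = 0, M = 5/sqrt(25*u^2 + 25*v^2 + 1), N = 0, assemble
  H = (EN − 2FM + GL) / (2(EG − F²)) = -125*u*v/(25*u^2 + 25*v^2 + 1)^(3/2).
At (u, v) = (-2, -1): H = -125*sqrt(14)/2646.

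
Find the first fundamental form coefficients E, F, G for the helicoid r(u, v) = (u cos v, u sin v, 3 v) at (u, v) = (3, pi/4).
E = 1;  F = 0;  G = 18

Partials: r_u = (cos(v), sin(v), 0), r_v = (-u*sin(v), u*cos(v), 3). As functions of (u, v):
  E = r_u · r_u = 1,
  F = r_u · r_v = 0,
  G = r_v · r_v = u^2 + 9.
Evaluating at (u, v) = (3, pi/4): E = 1, F = 0, G = 18.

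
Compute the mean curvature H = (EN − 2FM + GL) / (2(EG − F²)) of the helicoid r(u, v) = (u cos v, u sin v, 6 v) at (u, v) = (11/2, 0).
H = 0

With E = 1, F = 0, G = u^2 + 36, L = 0, M = -6/sqrt(u^2 + 36), N = 0, assemble
  H = (EN − 2FM + GL) / (2(EG − F²)) = 0.
At (u, v) = (11/2, 0): H = 0.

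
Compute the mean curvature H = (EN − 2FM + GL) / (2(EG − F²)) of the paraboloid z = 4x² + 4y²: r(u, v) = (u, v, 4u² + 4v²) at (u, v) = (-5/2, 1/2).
H = 1672*sqrt(417)/173889

With E = 64*u^2 + 1, F = 64*u*v, G = 64*v^2 + 1, L = 8/sqrt(64*u^2 + 64*v^2 + 1), M = 0, N = 8/sqrt(64*u^2 + 64*v^2 + 1), assemble
  H = (EN − 2FM + GL) / (2(EG − F²)) = 8*(32*u^2 + 32*v^2 + 1)/(64*u^2 + 64*v^2 + 1)^(3/2).
At (u, v) = (-5/2, 1/2): H = 1672*sqrt(417)/173889.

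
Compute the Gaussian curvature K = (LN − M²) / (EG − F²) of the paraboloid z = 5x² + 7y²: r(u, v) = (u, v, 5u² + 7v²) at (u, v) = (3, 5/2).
K = 35/1129969

Coefficients of the first fundamental form: E = 100*u^2 + 1, F = 140*u*v, G = 196*v^2 + 1.
Coefficients of the second fundamental form: L = 10/sqrt(100*u^2 + 196*v^2 + 1), M = 0, N = 14/sqrt(100*u^2 + 196*v^2 + 1).
Assemble K = (LN − M²)/(EG − F²) = 140/(10000*u^4 + 39200*u^2*v^2 + 200*u^2 + 38416*v^4 + 392*v^2 + 1). At (u, v) = (3, 5/2): K = 35/1129969.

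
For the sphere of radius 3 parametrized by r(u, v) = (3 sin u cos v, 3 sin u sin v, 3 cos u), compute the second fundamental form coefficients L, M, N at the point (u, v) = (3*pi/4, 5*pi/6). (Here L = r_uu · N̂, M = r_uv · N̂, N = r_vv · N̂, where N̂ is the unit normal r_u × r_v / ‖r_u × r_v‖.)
L = -3;  M = 0;  N = -3/2

Compute the unit normal N̂(u, v) = (sin(u)^2*cos(v)/Abs(sin(u)), sin(u)^2*sin(v)/Abs(sin(u)), sin(2*u)/(2*Abs(sin(u)))), and the second partials r_uu, r_uv, r_vv. Take dot products:
  L(u, v) = r_uu · N̂ = -3*sin(u)/Abs(sin(u)),
  M(u, v) = r_uv · N̂ = 0,
  N(u, v) = r_vv · N̂ = -3*sin(u)^3/Abs(sin(u)).
Evaluating at (u, v) = (3*pi/4, 5*pi/6):
  L = -3, M = 0, N = -3/2.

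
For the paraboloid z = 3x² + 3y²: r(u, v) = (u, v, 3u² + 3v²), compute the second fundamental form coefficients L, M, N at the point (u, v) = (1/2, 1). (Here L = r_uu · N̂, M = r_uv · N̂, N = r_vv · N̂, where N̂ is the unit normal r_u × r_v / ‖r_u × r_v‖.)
L = 3*sqrt(46)/23;  M = 0;  N = 3*sqrt(46)/23

Compute the unit normal N̂(u, v) = (-6*u/sqrt(36*u^2 + 36*v^2 + 1), -6*v/sqrt(36*u^2 + 36*v^2 + 1), 1/sqrt(36*u^2 + 36*v^2 + 1)), and the second partials r_uu, r_uv, r_vv. Take dot products:
  L(u, v) = r_uu · N̂ = 6/sqrt(36*u^2 + 36*v^2 + 1),
  M(u, v) = r_uv · N̂ = 0,
  N(u, v) = r_vv · N̂ = 6/sqrt(36*u^2 + 36*v^2 + 1).
Evaluating at (u, v) = (1/2, 1):
  L = 3*sqrt(46)/23, M = 0, N = 3*sqrt(46)/23.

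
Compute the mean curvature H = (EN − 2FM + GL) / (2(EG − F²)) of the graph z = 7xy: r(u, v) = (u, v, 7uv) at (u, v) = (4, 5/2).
H = -5488*sqrt(485)/1270215

With E = 49*v^2 + 1, F = 49*u*v, G = 49*u^2 + 1, L = 0, M = 7/sqrt(49*u^2 + 49*v^2 + 1), N = 0, assemble
  H = (EN − 2FM + GL) / (2(EG − F²)) = -343*u*v/(49*u^2 + 49*v^2 + 1)^(3/2).
At (u, v) = (4, 5/2): H = -5488*sqrt(485)/1270215.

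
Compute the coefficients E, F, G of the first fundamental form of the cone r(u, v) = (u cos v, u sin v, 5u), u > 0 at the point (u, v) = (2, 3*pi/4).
E = 26;  F = 0;  G = 4

Partials: r_u = (cos(v), sin(v), 5), r_v = (-u*sin(v), u*cos(v), 0). As functions of (u, v):
  E = r_u · r_u = 26,
  F = r_u · r_v = 0,
  G = r_v · r_v = u^2.
Evaluating at (u, v) = (2, 3*pi/4): E = 26, F = 0, G = 4.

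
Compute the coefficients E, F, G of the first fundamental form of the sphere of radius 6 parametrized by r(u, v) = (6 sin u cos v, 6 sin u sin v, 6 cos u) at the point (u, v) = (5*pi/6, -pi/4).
E = 36;  F = 0;  G = 9

Partials: r_u = (6*cos(u)*cos(v), 6*sin(v)*cos(u), -6*sin(u)), r_v = (-6*sin(u)*sin(v), 6*sin(u)*cos(v), 0). As functions of (u, v):
  E = r_u · r_u = 36,
  F = r_u · r_v = 0,
  G = r_v · r_v = 36*sin(u)^2.
Evaluating at (u, v) = (5*pi/6, -pi/4): E = 36, F = 0, G = 9.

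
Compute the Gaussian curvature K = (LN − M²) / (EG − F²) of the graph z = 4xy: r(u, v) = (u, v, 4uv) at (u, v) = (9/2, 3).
K = -16/219961

Coefficients of the first fundamental form: E = 16*v^2 + 1, F = 16*u*v, G = 16*u^2 + 1.
Coefficients of the second fundamental form: L = 0, M = 4/sqrt(16*u^2 + 16*v^2 + 1), N = 0.
Assemble K = (LN − M²)/(EG − F²) = -16/(256*u^4 + 512*u^2*v^2 + 32*u^2 + 256*v^4 + 32*v^2 + 1). At (u, v) = (9/2, 3): K = -16/219961.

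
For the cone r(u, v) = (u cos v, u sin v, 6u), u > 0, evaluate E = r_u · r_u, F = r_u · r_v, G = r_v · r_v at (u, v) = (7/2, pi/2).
E = 37;  F = 0;  G = 49/4

Partials: r_u = (cos(v), sin(v), 6), r_v = (-u*sin(v), u*cos(v), 0). As functions of (u, v):
  E = r_u · r_u = 37,
  F = r_u · r_v = 0,
  G = r_v · r_v = u^2.
Evaluating at (u, v) = (7/2, pi/2): E = 37, F = 0, G = 49/4.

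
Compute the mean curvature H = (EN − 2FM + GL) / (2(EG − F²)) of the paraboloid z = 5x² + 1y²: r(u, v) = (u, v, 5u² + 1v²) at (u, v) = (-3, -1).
H = 926*sqrt(905)/819025

With E = 100*u^2 + 1, F = 20*u*v, G = 4*v^2 + 1, L = 10/sqrt(100*u^2 + 4*v^2 + 1), M = 0, N = 2/sqrt(100*u^2 + 4*v^2 + 1), assemble
  H = (EN − 2FM + GL) / (2(EG − F²)) = 2*(50*u^2 + 10*v^2 + 3)/(100*u^2 + 4*v^2 + 1)^(3/2).
At (u, v) = (-3, -1): H = 926*sqrt(905)/819025.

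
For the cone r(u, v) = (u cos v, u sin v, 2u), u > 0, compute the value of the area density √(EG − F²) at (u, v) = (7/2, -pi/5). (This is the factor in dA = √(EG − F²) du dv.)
√(EG − F²)|_{(7/2, -pi/5)} = 7*sqrt(5)/2

E = 5, F = 0, G = u^2, so EG − F² = 5*u^2. Taking the positive square root: √(EG − F²) = sqrt(5)*Abs(u). At (u, v) = (7/2, -pi/5): 7*sqrt(5)/2.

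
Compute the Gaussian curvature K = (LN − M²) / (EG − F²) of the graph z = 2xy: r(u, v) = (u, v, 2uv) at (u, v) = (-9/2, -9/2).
K = -4/26569

Coefficients of the first fundamental form: E = 4*v^2 + 1, F = 4*u*v, G = 4*u^2 + 1.
Coefficients of the second fundamental form: L = 0, M = 2/sqrt(4*u^2 + 4*v^2 + 1), N = 0.
Assemble K = (LN − M²)/(EG − F²) = -4/(16*u^4 + 32*u^2*v^2 + 8*u^2 + 16*v^4 + 8*v^2 + 1). At (u, v) = (-9/2, -9/2): K = -4/26569.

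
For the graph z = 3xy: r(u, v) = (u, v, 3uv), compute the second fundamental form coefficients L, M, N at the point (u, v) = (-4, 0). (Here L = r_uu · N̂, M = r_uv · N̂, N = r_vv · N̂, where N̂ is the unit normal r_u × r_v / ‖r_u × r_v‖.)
L = 0;  M = 3*sqrt(145)/145;  N = 0

Compute the unit normal N̂(u, v) = (-3*v/sqrt(9*u^2 + 9*v^2 + 1), -3*u/sqrt(9*u^2 + 9*v^2 + 1), 1/sqrt(9*u^2 + 9*v^2 + 1)), and the second partials r_uu, r_uv, r_vv. Take dot products:
  L(u, v) = r_uu · N̂ = 0,
  M(u, v) = r_uv · N̂ = 3/sqrt(9*u^2 + 9*v^2 + 1),
  N(u, v) = r_vv · N̂ = 0.
Evaluating at (u, v) = (-4, 0):
  L = 0, M = 3*sqrt(145)/145, N = 0.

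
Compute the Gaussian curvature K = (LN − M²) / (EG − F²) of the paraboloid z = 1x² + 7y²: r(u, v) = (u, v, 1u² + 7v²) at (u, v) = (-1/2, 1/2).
K = 28/2601

Coefficients of the first fundamental form: E = 4*u^2 + 1, F = 28*u*v, G = 196*v^2 + 1.
Coefficients of the second fundamental form: L = 2/sqrt(4*u^2 + 196*v^2 + 1), M = 0, N = 14/sqrt(4*u^2 + 196*v^2 + 1).
Assemble K = (LN − M²)/(EG − F²) = 28/(16*u^4 + 1568*u^2*v^2 + 8*u^2 + 38416*v^4 + 392*v^2 + 1). At (u, v) = (-1/2, 1/2): K = 28/2601.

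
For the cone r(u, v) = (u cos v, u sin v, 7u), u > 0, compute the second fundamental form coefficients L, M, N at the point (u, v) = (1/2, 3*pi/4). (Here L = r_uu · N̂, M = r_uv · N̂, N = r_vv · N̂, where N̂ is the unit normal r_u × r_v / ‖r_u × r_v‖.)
L = 0;  M = 0;  N = 7*sqrt(2)/20

Compute the unit normal N̂(u, v) = (-7*sqrt(2)*u*cos(v)/(10*Abs(u)), -7*sqrt(2)*u*sin(v)/(10*Abs(u)), sqrt(2)*u/(10*Abs(u))), and the second partials r_uu, r_uv, r_vv. Take dot products:
  L(u, v) = r_uu · N̂ = 0,
  M(u, v) = r_uv · N̂ = 0,
  N(u, v) = r_vv · N̂ = 7*sqrt(2)*u^2/(10*Abs(u)).
Evaluating at (u, v) = (1/2, 3*pi/4):
  L = 0, M = 0, N = 7*sqrt(2)/20.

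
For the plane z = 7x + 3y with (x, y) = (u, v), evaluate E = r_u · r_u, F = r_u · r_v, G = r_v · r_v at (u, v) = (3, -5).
E = 50;  F = 21;  G = 10

Partials: r_u = (1, 0, 7), r_v = (0, 1, 3). As functions of (u, v):
  E = r_u · r_u = 50,
  F = r_u · r_v = 21,
  G = r_v · r_v = 10.
Evaluating at (u, v) = (3, -5): E = 50, F = 21, G = 10.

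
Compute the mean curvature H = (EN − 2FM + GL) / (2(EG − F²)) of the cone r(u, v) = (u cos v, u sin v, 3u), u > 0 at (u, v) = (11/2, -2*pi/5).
H = 3*sqrt(10)/110

With E = 10, F = 0, G = u^2, L = 0, M = 0, N = 3*sqrt(10)*u^2/(10*Abs(u)), assemble
  H = (EN − 2FM + GL) / (2(EG − F²)) = 3*sqrt(10)/(20*Abs(u)).
At (u, v) = (11/2, -2*pi/5): H = 3*sqrt(10)/110.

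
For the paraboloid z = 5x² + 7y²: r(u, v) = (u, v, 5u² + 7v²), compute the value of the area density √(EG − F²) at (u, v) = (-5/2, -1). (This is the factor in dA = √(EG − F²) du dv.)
√(EG − F²)|_{(-5/2, -1)} = sqrt(822)

E = 100*u^2 + 1, F = 140*u*v, G = 196*v^2 + 1, so EG − F² = 100*u^2 + 196*v^2 + 1. Taking the positive square root: √(EG − F²) = sqrt(100*u^2 + 196*v^2 + 1). At (u, v) = (-5/2, -1): sqrt(822).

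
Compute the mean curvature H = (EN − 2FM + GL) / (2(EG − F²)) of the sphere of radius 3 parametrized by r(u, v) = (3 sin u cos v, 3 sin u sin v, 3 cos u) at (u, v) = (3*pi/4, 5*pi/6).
H = -1/3

With E = 9, F = 0, G = 9*sin(u)^2, L = -3*sin(u)/Abs(sin(u)), M = 0, N = -3*sin(u)^3/Abs(sin(u)), assemble
  H = (EN − 2FM + GL) / (2(EG − F²)) = -sin(u)/(3*Abs(sin(u))).
At (u, v) = (3*pi/4, 5*pi/6): H = -1/3.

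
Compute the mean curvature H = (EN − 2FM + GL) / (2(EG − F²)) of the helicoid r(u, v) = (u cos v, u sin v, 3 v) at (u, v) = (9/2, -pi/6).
H = 0

With E = 1, F = 0, G = u^2 + 9, L = 0, M = -3/sqrt(u^2 + 9), N = 0, assemble
  H = (EN − 2FM + GL) / (2(EG − F²)) = 0.
At (u, v) = (9/2, -pi/6): H = 0.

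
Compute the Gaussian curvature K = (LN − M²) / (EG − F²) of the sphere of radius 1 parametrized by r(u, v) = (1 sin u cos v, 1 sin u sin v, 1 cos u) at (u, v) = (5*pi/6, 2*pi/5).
K = 1

Coefficients of the first fundamental form: E = 1, F = 0, G = sin(u)^2.
Coefficients of the second fundamental form: L = -sin(u)/Abs(sin(u)), M = 0, N = -sin(u)^3/Abs(sin(u)).
Assemble K = (LN − M²)/(EG − F²) = 1. At (u, v) = (5*pi/6, 2*pi/5): K = 1.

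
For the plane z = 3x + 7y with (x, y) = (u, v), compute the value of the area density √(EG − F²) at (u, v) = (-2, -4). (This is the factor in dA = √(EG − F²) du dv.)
√(EG − F²)|_{(-2, -4)} = sqrt(59)

E = 10, F = 21, G = 50, so EG − F² = 59. Taking the positive square root: √(EG − F²) = sqrt(59). At (u, v) = (-2, -4): sqrt(59).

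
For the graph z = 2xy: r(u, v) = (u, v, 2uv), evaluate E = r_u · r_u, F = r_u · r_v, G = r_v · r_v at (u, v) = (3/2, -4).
E = 65;  F = -24;  G = 10

Partials: r_u = (1, 0, 2*v), r_v = (0, 1, 2*u). As functions of (u, v):
  E = r_u · r_u = 4*v^2 + 1,
  F = r_u · r_v = 4*u*v,
  G = r_v · r_v = 4*u^2 + 1.
Evaluating at (u, v) = (3/2, -4): E = 65, F = -24, G = 10.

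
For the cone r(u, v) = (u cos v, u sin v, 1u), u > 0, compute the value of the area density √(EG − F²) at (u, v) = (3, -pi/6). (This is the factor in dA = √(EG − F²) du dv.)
√(EG − F²)|_{(3, -pi/6)} = 3*sqrt(2)

E = 2, F = 0, G = u^2, so EG − F² = 2*u^2. Taking the positive square root: √(EG − F²) = sqrt(2)*Abs(u). At (u, v) = (3, -pi/6): 3*sqrt(2).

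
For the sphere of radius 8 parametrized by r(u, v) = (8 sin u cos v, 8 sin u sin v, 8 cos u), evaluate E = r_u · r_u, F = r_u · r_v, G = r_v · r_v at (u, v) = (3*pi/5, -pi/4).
E = 64;  F = 0;  G = 8*sqrt(5) + 40

Partials: r_u = (8*cos(u)*cos(v), 8*sin(v)*cos(u), -8*sin(u)), r_v = (-8*sin(u)*sin(v), 8*sin(u)*cos(v), 0). As functions of (u, v):
  E = r_u · r_u = 64,
  F = r_u · r_v = 0,
  G = r_v · r_v = 64*sin(u)^2.
Evaluating at (u, v) = (3*pi/5, -pi/4): E = 64, F = 0, G = 8*sqrt(5) + 40.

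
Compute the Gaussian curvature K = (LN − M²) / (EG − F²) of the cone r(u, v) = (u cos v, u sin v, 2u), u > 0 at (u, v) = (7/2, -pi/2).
K = 0

Coefficients of the first fundamental form: E = 5, F = 0, G = u^2.
Coefficients of the second fundamental form: L = 0, M = 0, N = 2*sqrt(5)*u^2/(5*Abs(u)).
Assemble K = (LN − M²)/(EG − F²) = 0. At (u, v) = (7/2, -pi/2): K = 0.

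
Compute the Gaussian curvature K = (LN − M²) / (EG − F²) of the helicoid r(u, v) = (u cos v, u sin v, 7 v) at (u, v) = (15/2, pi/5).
K = -784/177241

Coefficients of the first fundamental form: E = 1, F = 0, G = u^2 + 49.
Coefficients of the second fundamental form: L = 0, M = -7/sqrt(u^2 + 49), N = 0.
Assemble K = (LN − M²)/(EG − F²) = -49/(u^2 + 49)^2. At (u, v) = (15/2, pi/5): K = -784/177241.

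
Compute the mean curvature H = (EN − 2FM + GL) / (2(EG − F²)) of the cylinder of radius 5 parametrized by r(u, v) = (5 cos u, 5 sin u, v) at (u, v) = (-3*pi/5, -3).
H = -1/10

With E = 25, F = 0, G = 1, L = -5, M = 0, N = 0, assemble
  H = (EN − 2FM + GL) / (2(EG − F²)) = -1/10.
At (u, v) = (-3*pi/5, -3): H = -1/10.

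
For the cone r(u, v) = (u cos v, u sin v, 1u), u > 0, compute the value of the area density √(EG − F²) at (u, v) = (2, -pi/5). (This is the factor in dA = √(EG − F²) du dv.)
√(EG − F²)|_{(2, -pi/5)} = 2*sqrt(2)

E = 2, F = 0, G = u^2, so EG − F² = 2*u^2. Taking the positive square root: √(EG − F²) = sqrt(2)*Abs(u). At (u, v) = (2, -pi/5): 2*sqrt(2).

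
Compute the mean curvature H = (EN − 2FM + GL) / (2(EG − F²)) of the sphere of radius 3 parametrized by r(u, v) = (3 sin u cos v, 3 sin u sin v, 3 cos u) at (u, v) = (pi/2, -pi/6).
H = -1/3

With E = 9, F = 0, G = 9*sin(u)^2, L = -3*sin(u)/Abs(sin(u)), M = 0, N = -3*sin(u)^3/Abs(sin(u)), assemble
  H = (EN − 2FM + GL) / (2(EG − F²)) = -sin(u)/(3*Abs(sin(u))).
At (u, v) = (pi/2, -pi/6): H = -1/3.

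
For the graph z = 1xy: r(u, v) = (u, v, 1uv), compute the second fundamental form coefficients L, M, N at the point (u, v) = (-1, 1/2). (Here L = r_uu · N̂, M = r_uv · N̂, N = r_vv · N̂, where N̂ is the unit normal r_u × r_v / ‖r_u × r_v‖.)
L = 0;  M = 2/3;  N = 0

Compute the unit normal N̂(u, v) = (-v/sqrt(u^2 + v^2 + 1), -u/sqrt(u^2 + v^2 + 1), 1/sqrt(u^2 + v^2 + 1)), and the second partials r_uu, r_uv, r_vv. Take dot products:
  L(u, v) = r_uu · N̂ = 0,
  M(u, v) = r_uv · N̂ = 1/sqrt(u^2 + v^2 + 1),
  N(u, v) = r_vv · N̂ = 0.
Evaluating at (u, v) = (-1, 1/2):
  L = 0, M = 2/3, N = 0.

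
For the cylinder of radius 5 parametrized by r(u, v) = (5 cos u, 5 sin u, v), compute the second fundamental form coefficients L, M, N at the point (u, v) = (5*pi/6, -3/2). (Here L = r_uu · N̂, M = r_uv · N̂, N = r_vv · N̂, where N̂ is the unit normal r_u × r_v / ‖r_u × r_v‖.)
L = -5;  M = 0;  N = 0

Compute the unit normal N̂(u, v) = (cos(u), sin(u), 0), and the second partials r_uu, r_uv, r_vv. Take dot products:
  L(u, v) = r_uu · N̂ = -5,
  M(u, v) = r_uv · N̂ = 0,
  N(u, v) = r_vv · N̂ = 0.
Evaluating at (u, v) = (5*pi/6, -3/2):
  L = -5, M = 0, N = 0.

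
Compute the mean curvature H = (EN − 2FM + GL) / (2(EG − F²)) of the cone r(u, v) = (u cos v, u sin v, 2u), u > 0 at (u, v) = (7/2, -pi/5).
H = 2*sqrt(5)/35

With E = 5, F = 0, G = u^2, L = 0, M = 0, N = 2*sqrt(5)*u^2/(5*Abs(u)), assemble
  H = (EN − 2FM + GL) / (2(EG − F²)) = sqrt(5)/(5*Abs(u)).
At (u, v) = (7/2, -pi/5): H = 2*sqrt(5)/35.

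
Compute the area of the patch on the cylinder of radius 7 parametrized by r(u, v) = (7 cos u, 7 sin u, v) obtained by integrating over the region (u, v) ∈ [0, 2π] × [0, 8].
Area = 112*pi

Area = ∫∫ √(EG − F²) du dv with √(EG − F²) = 7. Integrating over [0, 2π] × [0, 8] gives 112*pi.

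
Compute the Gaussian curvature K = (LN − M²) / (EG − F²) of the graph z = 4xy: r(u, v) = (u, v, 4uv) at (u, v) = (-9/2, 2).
K = -16/151321

Coefficients of the first fundamental form: E = 16*v^2 + 1, F = 16*u*v, G = 16*u^2 + 1.
Coefficients of the second fundamental form: L = 0, M = 4/sqrt(16*u^2 + 16*v^2 + 1), N = 0.
Assemble K = (LN − M²)/(EG − F²) = -16/(256*u^4 + 512*u^2*v^2 + 32*u^2 + 256*v^4 + 32*v^2 + 1). At (u, v) = (-9/2, 2): K = -16/151321.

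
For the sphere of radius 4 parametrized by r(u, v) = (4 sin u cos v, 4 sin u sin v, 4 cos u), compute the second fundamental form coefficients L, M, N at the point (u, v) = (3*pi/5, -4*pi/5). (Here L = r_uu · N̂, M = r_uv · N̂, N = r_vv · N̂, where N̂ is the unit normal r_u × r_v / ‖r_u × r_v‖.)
L = -4;  M = 0;  N = -5/2 - sqrt(5)/2

Compute the unit normal N̂(u, v) = (sin(u)^2*cos(v)/Abs(sin(u)), sin(u)^2*sin(v)/Abs(sin(u)), sin(2*u)/(2*Abs(sin(u)))), and the second partials r_uu, r_uv, r_vv. Take dot products:
  L(u, v) = r_uu · N̂ = -4*sin(u)/Abs(sin(u)),
  M(u, v) = r_uv · N̂ = 0,
  N(u, v) = r_vv · N̂ = -4*sin(u)^3/Abs(sin(u)).
Evaluating at (u, v) = (3*pi/5, -4*pi/5):
  L = -4, M = 0, N = -5/2 - sqrt(5)/2.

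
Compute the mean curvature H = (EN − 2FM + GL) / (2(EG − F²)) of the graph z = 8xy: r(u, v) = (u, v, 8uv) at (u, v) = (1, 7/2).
H = -1792*sqrt(849)/720801

With E = 64*v^2 + 1, F = 64*u*v, G = 64*u^2 + 1, L = 0, M = 8/sqrt(64*u^2 + 64*v^2 + 1), N = 0, assemble
  H = (EN − 2FM + GL) / (2(EG − F²)) = -512*u*v/(64*u^2 + 64*v^2 + 1)^(3/2).
At (u, v) = (1, 7/2): H = -1792*sqrt(849)/720801.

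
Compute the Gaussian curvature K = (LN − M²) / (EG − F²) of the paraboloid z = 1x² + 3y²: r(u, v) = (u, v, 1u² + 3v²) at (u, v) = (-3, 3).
K = 12/130321

Coefficients of the first fundamental form: E = 4*u^2 + 1, F = 12*u*v, G = 36*v^2 + 1.
Coefficients of the second fundamental form: L = 2/sqrt(4*u^2 + 36*v^2 + 1), M = 0, N = 6/sqrt(4*u^2 + 36*v^2 + 1).
Assemble K = (LN − M²)/(EG − F²) = 12/(16*u^4 + 288*u^2*v^2 + 8*u^2 + 1296*v^4 + 72*v^2 + 1). At (u, v) = (-3, 3): K = 12/130321.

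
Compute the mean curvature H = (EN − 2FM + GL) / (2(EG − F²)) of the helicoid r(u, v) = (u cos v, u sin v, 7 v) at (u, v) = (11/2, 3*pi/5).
H = 0

With E = 1, F = 0, G = u^2 + 49, L = 0, M = -7/sqrt(u^2 + 49), N = 0, assemble
  H = (EN − 2FM + GL) / (2(EG − F²)) = 0.
At (u, v) = (11/2, 3*pi/5): H = 0.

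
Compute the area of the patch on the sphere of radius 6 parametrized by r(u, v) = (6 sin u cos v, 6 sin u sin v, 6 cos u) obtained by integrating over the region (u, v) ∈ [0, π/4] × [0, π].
Area = 18*pi*(2 - sqrt(2))

Area = ∫∫ √(EG − F²) du dv with √(EG − F²) = 36*Abs(sin(u)). Integrating over [0, π/4] × [0, π] gives 18*pi*(2 - sqrt(2)).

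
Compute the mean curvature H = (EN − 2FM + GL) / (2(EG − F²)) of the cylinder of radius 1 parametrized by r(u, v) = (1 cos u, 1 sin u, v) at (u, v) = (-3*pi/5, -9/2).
H = -1/2

With E = 1, F = 0, G = 1, L = -1, M = 0, N = 0, assemble
  H = (EN − 2FM + GL) / (2(EG − F²)) = -1/2.
At (u, v) = (-3*pi/5, -9/2): H = -1/2.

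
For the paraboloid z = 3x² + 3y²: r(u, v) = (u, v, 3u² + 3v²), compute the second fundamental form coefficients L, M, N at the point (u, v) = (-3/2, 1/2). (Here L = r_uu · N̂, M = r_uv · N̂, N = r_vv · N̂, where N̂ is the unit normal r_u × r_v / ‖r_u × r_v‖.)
L = 6*sqrt(91)/91;  M = 0;  N = 6*sqrt(91)/91

Compute the unit normal N̂(u, v) = (-6*u/sqrt(36*u^2 + 36*v^2 + 1), -6*v/sqrt(36*u^2 + 36*v^2 + 1), 1/sqrt(36*u^2 + 36*v^2 + 1)), and the second partials r_uu, r_uv, r_vv. Take dot products:
  L(u, v) = r_uu · N̂ = 6/sqrt(36*u^2 + 36*v^2 + 1),
  M(u, v) = r_uv · N̂ = 0,
  N(u, v) = r_vv · N̂ = 6/sqrt(36*u^2 + 36*v^2 + 1).
Evaluating at (u, v) = (-3/2, 1/2):
  L = 6*sqrt(91)/91, M = 0, N = 6*sqrt(91)/91.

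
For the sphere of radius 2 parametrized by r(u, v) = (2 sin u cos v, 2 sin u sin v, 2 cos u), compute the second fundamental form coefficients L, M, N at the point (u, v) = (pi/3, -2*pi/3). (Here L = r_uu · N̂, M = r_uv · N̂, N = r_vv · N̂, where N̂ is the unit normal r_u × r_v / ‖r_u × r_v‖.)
L = -2;  M = 0;  N = -3/2

Compute the unit normal N̂(u, v) = (sin(u)^2*cos(v)/Abs(sin(u)), sin(u)^2*sin(v)/Abs(sin(u)), sin(2*u)/(2*Abs(sin(u)))), and the second partials r_uu, r_uv, r_vv. Take dot products:
  L(u, v) = r_uu · N̂ = -2*sin(u)/Abs(sin(u)),
  M(u, v) = r_uv · N̂ = 0,
  N(u, v) = r_vv · N̂ = -2*sin(u)^3/Abs(sin(u)).
Evaluating at (u, v) = (pi/3, -2*pi/3):
  L = -2, M = 0, N = -3/2.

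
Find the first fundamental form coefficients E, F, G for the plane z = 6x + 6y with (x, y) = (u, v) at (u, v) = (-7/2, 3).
E = 37;  F = 36;  G = 37

Partials: r_u = (1, 0, 6), r_v = (0, 1, 6). As functions of (u, v):
  E = r_u · r_u = 37,
  F = r_u · r_v = 36,
  G = r_v · r_v = 37.
Evaluating at (u, v) = (-7/2, 3): E = 37, F = 36, G = 37.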